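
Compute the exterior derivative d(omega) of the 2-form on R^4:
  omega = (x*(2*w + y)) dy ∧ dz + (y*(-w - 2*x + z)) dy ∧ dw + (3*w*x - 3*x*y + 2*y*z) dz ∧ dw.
d(omega) = (2*w + y) dx ∧ dy ∧ dz + (-x - y + 2*z) dy ∧ dz ∧ dw + (-2*y) dx ∧ dy ∧ dw + (3*w - 3*y) dx ∧ dz ∧ dw

For a 2-form omega = sum_{i<j} g_{ij} dx_i ∧ dx_j, the exterior derivative is
  d(omega) = sum_{i<j} d(g_{ij}) ∧ dx_i ∧ dx_j = sum_{i<j, k} (∂g_{ij}/∂x_k) dx_k ∧ dx_i ∧ dx_j.
Expand each term, using dx_k ∧ dx_i ∧ dx_j = sgn(permutation) dx_{(a)} ∧ dx_{(b)} ∧ dx_{(c)} with (a < b < c) sorted:
  d(x*(2*w + y)) includes (∂/∂x)(x*(2*w + y)) dx = (2*w + y) dx, which multiplied by dy ∧ dz gives (2*w + y) dx ∧ dy ∧ dz
  d(x*(2*w + y)) includes (∂/∂w)(x*(2*w + y)) dw = (2*x) dw, which multiplied by dy ∧ dz gives (2*x) dy ∧ dz ∧ dw
  d(y*(-w - 2*x + z)) includes (∂/∂x)(y*(-w - 2*x + z)) dx = (-2*y) dx, which multiplied by dy ∧ dw gives (-2*y) dx ∧ dy ∧ dw
  d(y*(-w - 2*x + z)) includes (∂/∂z)(y*(-w - 2*x + z)) dz = (y) dz, which multiplied by dy ∧ dw gives (-y) dy ∧ dz ∧ dw
  d(3*w*x - 3*x*y + 2*y*z) includes (∂/∂x)(3*w*x - 3*x*y + 2*y*z) dx = (3*w - 3*y) dx, which multiplied by dz ∧ dw gives (3*w - 3*y) dx ∧ dz ∧ dw
  d(3*w*x - 3*x*y + 2*y*z) includes (∂/∂y)(3*w*x - 3*x*y + 2*y*z) dy = (-3*x + 2*z) dy, which multiplied by dz ∧ dw gives (-3*x + 2*z) dy ∧ dz ∧ dw
Collecting like 3-forms: d(omega) = (2*w + y) dx ∧ dy ∧ dz + (-x - y + 2*z) dy ∧ dz ∧ dw + (-2*y) dx ∧ dy ∧ dw + (3*w - 3*y) dx ∧ dz ∧ dw.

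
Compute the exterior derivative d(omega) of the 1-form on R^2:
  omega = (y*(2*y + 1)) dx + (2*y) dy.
d(omega) = (-4*y - 1) dx ∧ dy

For a 1-form omega = sum_i f_i dx_i, the exterior derivative is
  d(omega) = sum_{i < j} (∂f_j/∂x_i - ∂f_i/∂x_j) dx_i ∧ dx_j.
  coefficient of dx ∧ dy: ∂f_2/∂x - ∂f_1/∂y = ∂(2*y)/∂x - ∂(y*(2*y + 1))/∂y = -4*y - 1
Assembling: d(omega) = (-4*y - 1) dx ∧ dy.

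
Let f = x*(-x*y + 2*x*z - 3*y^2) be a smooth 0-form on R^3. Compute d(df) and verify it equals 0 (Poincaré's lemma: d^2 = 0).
d(df) = 0

Step 1: df = sum_i (∂f/∂x_i) dx_i = (-2*x*y + 4*x*z - 3*y^2) dx + (x*(-x - 6*y)) dy + (2*x^2) dz.
Step 2: Apply d again. Using the 1-form formula, the coefficient of dx ∧ dy in d(df) is ∂^2 f/∂x ∂y - ∂^2 f/∂y ∂x = (-2*x - 6*y) - (-2*x - 6*y) = 0 (equality of mixed partials for smooth f).
Similarly for dx ∧ dz and dy ∧ dz — all coefficients vanish. So d(df) = 0.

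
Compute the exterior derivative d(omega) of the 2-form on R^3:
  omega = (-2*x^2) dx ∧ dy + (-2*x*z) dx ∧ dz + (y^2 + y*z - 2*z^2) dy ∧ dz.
d(omega) = 0

For a 2-form omega = sum_{i<j} g_{ij} dx_i ∧ dx_j, the exterior derivative is
  d(omega) = sum_{i<j} d(g_{ij}) ∧ dx_i ∧ dx_j = sum_{i<j, k} (∂g_{ij}/∂x_k) dx_k ∧ dx_i ∧ dx_j.
Expand each term, using dx_k ∧ dx_i ∧ dx_j = sgn(permutation) dx_{(a)} ∧ dx_{(b)} ∧ dx_{(c)} with (a < b < c) sorted:

Collecting like 3-forms: d(omega) = 0.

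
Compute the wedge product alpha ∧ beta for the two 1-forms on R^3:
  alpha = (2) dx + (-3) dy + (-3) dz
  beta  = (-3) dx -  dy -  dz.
alpha ∧ beta = (-11) dx ∧ dy + (-11) dx ∧ dz

Distribute the wedge, using dx_i ∧ dx_j = -dx_j ∧ dx_i and dx_i ∧ dx_i = 0. For each pair (i, j) with i < j, the coefficient of dx_i ∧ dx_j in alpha ∧ beta is (alpha_i * beta_j - alpha_j * beta_i). Collecting: alpha ∧ beta = (-11) dx ∧ dy + (-11) dx ∧ dz.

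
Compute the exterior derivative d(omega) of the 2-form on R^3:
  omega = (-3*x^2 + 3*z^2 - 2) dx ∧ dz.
d(omega) = 0

For a 2-form omega = sum_{i<j} g_{ij} dx_i ∧ dx_j, the exterior derivative is
  d(omega) = sum_{i<j} d(g_{ij}) ∧ dx_i ∧ dx_j = sum_{i<j, k} (∂g_{ij}/∂x_k) dx_k ∧ dx_i ∧ dx_j.
Expand each term, using dx_k ∧ dx_i ∧ dx_j = sgn(permutation) dx_{(a)} ∧ dx_{(b)} ∧ dx_{(c)} with (a < b < c) sorted:

Collecting like 3-forms: d(omega) = 0.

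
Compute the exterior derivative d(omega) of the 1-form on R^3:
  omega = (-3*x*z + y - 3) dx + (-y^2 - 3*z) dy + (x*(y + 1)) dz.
d(omega) = (-1) dx ∧ dy + (3*x + y + 1) dx ∧ dz + (x + 3) dy ∧ dz

For a 1-form omega = sum_i f_i dx_i, the exterior derivative is
  d(omega) = sum_{i < j} (∂f_j/∂x_i - ∂f_i/∂x_j) dx_i ∧ dx_j.
  coefficient of dx ∧ dy: ∂f_2/∂x - ∂f_1/∂y = ∂(-y^2 - 3*z)/∂x - ∂(-3*x*z + y - 3)/∂y = -1
  coefficient of dx ∧ dz: ∂f_3/∂x - ∂f_1/∂z = ∂(x*(y + 1))/∂x - ∂(-3*x*z + y - 3)/∂z = 3*x + y + 1
  coefficient of dy ∧ dz: ∂f_3/∂y - ∂f_2/∂z = ∂(x*(y + 1))/∂y - ∂(-y^2 - 3*z)/∂z = x + 3
Assembling: d(omega) = (-1) dx ∧ dy + (3*x + y + 1) dx ∧ dz + (x + 3) dy ∧ dz.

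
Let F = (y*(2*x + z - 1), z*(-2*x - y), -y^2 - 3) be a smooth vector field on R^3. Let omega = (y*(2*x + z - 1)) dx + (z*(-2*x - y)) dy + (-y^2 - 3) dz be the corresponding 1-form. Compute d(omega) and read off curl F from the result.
d(omega) = (2*x - y) dy ∧ dz + (y) dz ∧ dx + (-2*x - 3*z + 1) dx ∧ dy; curl F = (2*x - y, y, -2*x - 3*z + 1)

d omega = sum_{i<j} (∂f_j/∂x_i - ∂f_i/∂x_j) dx_i ∧ dx_j. Under the identification (dy ∧ dz, dz ∧ dx, dx ∧ dy) ↔ (e_x, e_y, e_z), the coefficients are exactly the components of curl F. Compute:
  ∂R/∂y - ∂Q/∂z = (-2*y) - (-2*x - y) = 2*x - y
  ∂P/∂z - ∂R/∂x = (y) - (0) = y
  ∂Q/∂x - ∂P/∂y = (-2*z) - (2*x + z - 1) = -2*x - 3*z + 1.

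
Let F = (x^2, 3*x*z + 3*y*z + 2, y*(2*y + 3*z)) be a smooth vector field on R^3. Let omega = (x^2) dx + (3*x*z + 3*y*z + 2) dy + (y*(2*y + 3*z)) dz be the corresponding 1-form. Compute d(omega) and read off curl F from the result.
d(omega) = (-3*x + y + 3*z) dy ∧ dz + (0) dz ∧ dx + (3*z) dx ∧ dy; curl F = (-3*x + y + 3*z, 0, 3*z)

d omega = sum_{i<j} (∂f_j/∂x_i - ∂f_i/∂x_j) dx_i ∧ dx_j. Under the identification (dy ∧ dz, dz ∧ dx, dx ∧ dy) ↔ (e_x, e_y, e_z), the coefficients are exactly the components of curl F. Compute:
  ∂R/∂y - ∂Q/∂z = (4*y + 3*z) - (3*x + 3*y) = -3*x + y + 3*z
  ∂P/∂z - ∂R/∂x = (0) - (0) = 0
  ∂Q/∂x - ∂P/∂y = (3*z) - (0) = 3*z.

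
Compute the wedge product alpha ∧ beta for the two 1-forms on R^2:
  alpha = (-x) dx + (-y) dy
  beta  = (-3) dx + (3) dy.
alpha ∧ beta = (-3*x - 3*y) dx ∧ dy

Distribute the wedge, using dx_i ∧ dx_j = -dx_j ∧ dx_i and dx_i ∧ dx_i = 0. For each pair (i, j) with i < j, the coefficient of dx_i ∧ dx_j in alpha ∧ beta is (alpha_i * beta_j - alpha_j * beta_i). Collecting: alpha ∧ beta = (-3*x - 3*y) dx ∧ dy.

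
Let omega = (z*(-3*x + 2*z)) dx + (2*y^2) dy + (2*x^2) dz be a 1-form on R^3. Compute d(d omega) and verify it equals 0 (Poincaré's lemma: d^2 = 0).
d(d omega) = 0

Step 1: d omega = sum_{i<j} (∂f_j/∂x_i - ∂f_i/∂x_j) dx_i ∧ dx_j:
  coeff of dx ∧ dy: 0
  coeff of dx ∧ dz: 7*x - 4*z
  coeff of dy ∧ dz: 0
Step 2: Apply d again to each 2-form coefficient. The only possible 3-form in R^3 is dx ∧ dy ∧ dz, with coefficient
  ∂(coeff of dy∧dz)/∂x - ∂(coeff of dx∧dz)/∂y + ∂(coeff of dx∧dy)/∂z
  = ∂/∂x (0) - ∂/∂y (7*x - 4*z) + ∂/∂z (0).
Each of these terms simplifies to sums of mixed partials that cancel in pairs. The result is 0 (by equality of mixed partials for smooth functions — Schwarz / Clairaut).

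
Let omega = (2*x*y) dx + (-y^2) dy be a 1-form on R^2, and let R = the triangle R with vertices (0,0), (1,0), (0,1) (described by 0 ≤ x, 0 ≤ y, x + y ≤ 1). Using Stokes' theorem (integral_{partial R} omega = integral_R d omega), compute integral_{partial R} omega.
integral_(partial R) omega = -1/3

Stokes: integral_partial_R omega = integral_R d omega with d omega = (∂Q/∂x - ∂P/∂y) dx ∧ dy.
  ∂Q/∂x = 0
  ∂P/∂y = 2*x
  integrand = ∂Q/∂x - ∂P/∂y = -2*x.
Integrating over R: integral_0^1 integral_0^{1-x} (-2*x) dy dx = -1/3.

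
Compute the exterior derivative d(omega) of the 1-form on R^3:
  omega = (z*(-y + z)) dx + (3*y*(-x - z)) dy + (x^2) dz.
d(omega) = (-3*y + z) dx ∧ dy + (2*x + y - 2*z) dx ∧ dz + (3*y) dy ∧ dz

For a 1-form omega = sum_i f_i dx_i, the exterior derivative is
  d(omega) = sum_{i < j} (∂f_j/∂x_i - ∂f_i/∂x_j) dx_i ∧ dx_j.
  coefficient of dx ∧ dy: ∂f_2/∂x - ∂f_1/∂y = ∂(3*y*(-x - z))/∂x - ∂(z*(-y + z))/∂y = -3*y + z
  coefficient of dx ∧ dz: ∂f_3/∂x - ∂f_1/∂z = ∂(x^2)/∂x - ∂(z*(-y + z))/∂z = 2*x + y - 2*z
  coefficient of dy ∧ dz: ∂f_3/∂y - ∂f_2/∂z = ∂(x^2)/∂y - ∂(3*y*(-x - z))/∂z = 3*y
Assembling: d(omega) = (-3*y + z) dx ∧ dy + (2*x + y - 2*z) dx ∧ dz + (3*y) dy ∧ dz.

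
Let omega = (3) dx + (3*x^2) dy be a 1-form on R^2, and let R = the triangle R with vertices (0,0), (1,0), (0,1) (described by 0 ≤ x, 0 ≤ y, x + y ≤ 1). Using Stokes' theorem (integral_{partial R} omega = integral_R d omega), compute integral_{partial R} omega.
integral_(partial R) omega = 1

Stokes: integral_partial_R omega = integral_R d omega with d omega = (∂Q/∂x - ∂P/∂y) dx ∧ dy.
  ∂Q/∂x = 6*x
  ∂P/∂y = 0
  integrand = ∂Q/∂x - ∂P/∂y = 6*x.
Integrating over R: integral_0^1 integral_0^{1-x} (6*x) dy dx = 1.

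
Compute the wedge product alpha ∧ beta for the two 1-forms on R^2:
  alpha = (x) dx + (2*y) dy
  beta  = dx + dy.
alpha ∧ beta = (x - 2*y) dx ∧ dy

Distribute the wedge, using dx_i ∧ dx_j = -dx_j ∧ dx_i and dx_i ∧ dx_i = 0. For each pair (i, j) with i < j, the coefficient of dx_i ∧ dx_j in alpha ∧ beta is (alpha_i * beta_j - alpha_j * beta_i). Collecting: alpha ∧ beta = (x - 2*y) dx ∧ dy.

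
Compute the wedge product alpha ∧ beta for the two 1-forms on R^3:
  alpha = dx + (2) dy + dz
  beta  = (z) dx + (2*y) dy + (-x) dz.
alpha ∧ beta = (2*y - 2*z) dx ∧ dy + (-x - z) dx ∧ dz + (-2*x - 2*y) dy ∧ dz

Distribute the wedge, using dx_i ∧ dx_j = -dx_j ∧ dx_i and dx_i ∧ dx_i = 0. For each pair (i, j) with i < j, the coefficient of dx_i ∧ dx_j in alpha ∧ beta is (alpha_i * beta_j - alpha_j * beta_i). Collecting: alpha ∧ beta = (2*y - 2*z) dx ∧ dy + (-x - z) dx ∧ dz + (-2*x - 2*y) dy ∧ dz.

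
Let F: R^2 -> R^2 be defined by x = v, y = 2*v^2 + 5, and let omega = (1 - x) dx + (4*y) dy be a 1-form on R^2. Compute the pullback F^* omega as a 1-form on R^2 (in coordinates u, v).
F^* omega = (32*v^3 + 79*v + 1) dv

Using F^*(f dg) = (f ∘ F) d(g ∘ F), substitute each coordinate x_i by F_i(u, v) in f_i, and replace dx_i by d F_i = (∂F_i/∂u) du + (∂F_i/∂v) dv.
  For the x component: f_1(F) = 1 - v; d F_1 = (0) du + (1) dv
  For the y component: f_2(F) = 8*v^2 + 20; d F_2 = (0) du + (4*v) dv
Combining and collecting du, dv coefficients:
  coeff of du: 0
  coeff of dv: 32*v^3 + 79*v + 1
F^* omega = (32*v^3 + 79*v + 1) dv.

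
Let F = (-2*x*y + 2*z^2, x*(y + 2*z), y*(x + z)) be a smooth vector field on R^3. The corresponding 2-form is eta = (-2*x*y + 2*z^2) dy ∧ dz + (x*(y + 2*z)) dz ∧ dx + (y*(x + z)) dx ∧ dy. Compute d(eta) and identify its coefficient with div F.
d(eta) = (x - y) dx ∧ dy ∧ dz; div F = x - y

For a 2-form in R^3 of the form above, applying d gives a 3-form with coefficient ∂P/∂x + ∂Q/∂y + ∂R/∂z:
  ∂P/∂x = -2*y
  ∂Q/∂y = x
  ∂R/∂z = y
Sum = x - y, which is exactly div F.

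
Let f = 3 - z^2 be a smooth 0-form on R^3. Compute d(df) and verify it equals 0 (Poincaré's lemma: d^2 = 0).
d(df) = 0

Step 1: df = sum_i (∂f/∂x_i) dx_i = (0) dx + (0) dy + (-2*z) dz.
Step 2: Apply d again. Using the 1-form formula, the coefficient of dx ∧ dy in d(df) is ∂^2 f/∂x ∂y - ∂^2 f/∂y ∂x = (0) - (0) = 0 (equality of mixed partials for smooth f).
Similarly for dx ∧ dz and dy ∧ dz — all coefficients vanish. So d(df) = 0.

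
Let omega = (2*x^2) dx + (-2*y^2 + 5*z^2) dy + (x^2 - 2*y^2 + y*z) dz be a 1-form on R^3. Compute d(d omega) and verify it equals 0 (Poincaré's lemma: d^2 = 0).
d(d omega) = 0

Step 1: d omega = sum_{i<j} (∂f_j/∂x_i - ∂f_i/∂x_j) dx_i ∧ dx_j:
  coeff of dx ∧ dy: 0
  coeff of dx ∧ dz: 2*x
  coeff of dy ∧ dz: -4*y - 9*z
Step 2: Apply d again to each 2-form coefficient. The only possible 3-form in R^3 is dx ∧ dy ∧ dz, with coefficient
  ∂(coeff of dy∧dz)/∂x - ∂(coeff of dx∧dz)/∂y + ∂(coeff of dx∧dy)/∂z
  = ∂/∂x (-4*y - 9*z) - ∂/∂y (2*x) + ∂/∂z (0).
Each of these terms simplifies to sums of mixed partials that cancel in pairs. The result is 0 (by equality of mixed partials for smooth functions — Schwarz / Clairaut).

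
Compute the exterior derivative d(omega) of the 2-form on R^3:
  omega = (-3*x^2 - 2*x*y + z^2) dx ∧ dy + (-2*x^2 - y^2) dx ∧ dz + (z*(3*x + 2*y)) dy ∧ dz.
d(omega) = (2*y + 5*z) dx ∧ dy ∧ dz

For a 2-form omega = sum_{i<j} g_{ij} dx_i ∧ dx_j, the exterior derivative is
  d(omega) = sum_{i<j} d(g_{ij}) ∧ dx_i ∧ dx_j = sum_{i<j, k} (∂g_{ij}/∂x_k) dx_k ∧ dx_i ∧ dx_j.
Expand each term, using dx_k ∧ dx_i ∧ dx_j = sgn(permutation) dx_{(a)} ∧ dx_{(b)} ∧ dx_{(c)} with (a < b < c) sorted:
  d(-3*x^2 - 2*x*y + z^2) includes (∂/∂z)(-3*x^2 - 2*x*y + z^2) dz = (2*z) dz, which multiplied by dx ∧ dy gives (2*z) dx ∧ dy ∧ dz
  d(-2*x^2 - y^2) includes (∂/∂y)(-2*x^2 - y^2) dy = (-2*y) dy, which multiplied by dx ∧ dz gives (2*y) dx ∧ dy ∧ dz
  d(z*(3*x + 2*y)) includes (∂/∂x)(z*(3*x + 2*y)) dx = (3*z) dx, which multiplied by dy ∧ dz gives (3*z) dx ∧ dy ∧ dz
Collecting like 3-forms: d(omega) = (2*y + 5*z) dx ∧ dy ∧ dz.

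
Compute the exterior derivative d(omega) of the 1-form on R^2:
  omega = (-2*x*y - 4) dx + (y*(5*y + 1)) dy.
d(omega) = (2*x) dx ∧ dy

For a 1-form omega = sum_i f_i dx_i, the exterior derivative is
  d(omega) = sum_{i < j} (∂f_j/∂x_i - ∂f_i/∂x_j) dx_i ∧ dx_j.
  coefficient of dx ∧ dy: ∂f_2/∂x - ∂f_1/∂y = ∂(y*(5*y + 1))/∂x - ∂(-2*x*y - 4)/∂y = 2*x
Assembling: d(omega) = (2*x) dx ∧ dy.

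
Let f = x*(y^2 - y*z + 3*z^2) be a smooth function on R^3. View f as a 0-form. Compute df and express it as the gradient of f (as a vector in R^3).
df = (y^2 - y*z + 3*z^2) dx + (x*(2*y - z)) dy + (x*(-y + 6*z)) dz; grad f = (y^2 - y*z + 3*z^2, x*(2*y - z), x*(-y + 6*z))

For a 0-form f, d f = (∂f/∂x) dx + (∂f/∂y) dy + (∂f/∂z) dz. The components of the vector representation are exactly the entries of grad f in Cartesian coordinates:
  ∂f/∂x = y^2 - y*z + 3*z^2
  ∂f/∂y = x*(2*y - z)
  ∂f/∂z = x*(-y + 6*z).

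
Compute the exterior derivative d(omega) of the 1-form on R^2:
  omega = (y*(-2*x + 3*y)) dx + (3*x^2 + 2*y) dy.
d(omega) = (8*x - 6*y) dx ∧ dy

For a 1-form omega = sum_i f_i dx_i, the exterior derivative is
  d(omega) = sum_{i < j} (∂f_j/∂x_i - ∂f_i/∂x_j) dx_i ∧ dx_j.
  coefficient of dx ∧ dy: ∂f_2/∂x - ∂f_1/∂y = ∂(3*x^2 + 2*y)/∂x - ∂(y*(-2*x + 3*y))/∂y = 8*x - 6*y
Assembling: d(omega) = (8*x - 6*y) dx ∧ dy.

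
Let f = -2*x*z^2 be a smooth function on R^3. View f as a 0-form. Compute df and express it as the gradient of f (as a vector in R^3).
df = (-2*z^2) dx + (0) dy + (-4*x*z) dz; grad f = (-2*z^2, 0, -4*x*z)

For a 0-form f, d f = (∂f/∂x) dx + (∂f/∂y) dy + (∂f/∂z) dz. The components of the vector representation are exactly the entries of grad f in Cartesian coordinates:
  ∂f/∂x = -2*z^2
  ∂f/∂y = 0
  ∂f/∂z = -4*x*z.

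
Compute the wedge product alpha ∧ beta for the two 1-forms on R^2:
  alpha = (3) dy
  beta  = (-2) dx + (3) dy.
alpha ∧ beta = (6) dx ∧ dy

Distribute the wedge, using dx_i ∧ dx_j = -dx_j ∧ dx_i and dx_i ∧ dx_i = 0. For each pair (i, j) with i < j, the coefficient of dx_i ∧ dx_j in alpha ∧ beta is (alpha_i * beta_j - alpha_j * beta_i). Collecting: alpha ∧ beta = (6) dx ∧ dy.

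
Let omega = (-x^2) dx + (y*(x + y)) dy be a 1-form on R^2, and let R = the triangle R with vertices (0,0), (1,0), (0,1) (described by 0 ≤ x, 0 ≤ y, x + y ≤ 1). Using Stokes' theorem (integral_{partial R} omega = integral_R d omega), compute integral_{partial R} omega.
integral_(partial R) omega = 1/6

Stokes: integral_partial_R omega = integral_R d omega with d omega = (∂Q/∂x - ∂P/∂y) dx ∧ dy.
  ∂Q/∂x = y
  ∂P/∂y = 0
  integrand = ∂Q/∂x - ∂P/∂y = y.
Integrating over R: integral_0^1 integral_0^{1-x} (y) dy dx = 1/6.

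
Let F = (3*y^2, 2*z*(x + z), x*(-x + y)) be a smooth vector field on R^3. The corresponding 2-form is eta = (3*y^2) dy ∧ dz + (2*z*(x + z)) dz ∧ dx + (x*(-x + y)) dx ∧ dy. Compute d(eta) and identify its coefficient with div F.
d(eta) = (0) dx ∧ dy ∧ dz; div F = 0

For a 2-form in R^3 of the form above, applying d gives a 3-form with coefficient ∂P/∂x + ∂Q/∂y + ∂R/∂z:
  ∂P/∂x = 0
  ∂Q/∂y = 0
  ∂R/∂z = 0
Sum = 0, which is exactly div F.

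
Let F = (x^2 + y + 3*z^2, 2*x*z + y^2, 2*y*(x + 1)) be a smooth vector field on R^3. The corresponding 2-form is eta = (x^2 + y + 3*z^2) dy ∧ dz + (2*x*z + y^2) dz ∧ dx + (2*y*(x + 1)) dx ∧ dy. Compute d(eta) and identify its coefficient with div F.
d(eta) = (2*x + 2*y) dx ∧ dy ∧ dz; div F = 2*x + 2*y

For a 2-form in R^3 of the form above, applying d gives a 3-form with coefficient ∂P/∂x + ∂Q/∂y + ∂R/∂z:
  ∂P/∂x = 2*x
  ∂Q/∂y = 2*y
  ∂R/∂z = 0
Sum = 2*x + 2*y, which is exactly div F.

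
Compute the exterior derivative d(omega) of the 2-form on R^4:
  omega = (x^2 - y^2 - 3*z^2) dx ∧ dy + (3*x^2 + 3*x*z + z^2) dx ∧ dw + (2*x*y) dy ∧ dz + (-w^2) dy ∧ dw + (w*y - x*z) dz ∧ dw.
d(omega) = (2*y - 6*z) dx ∧ dy ∧ dz + (-3*x - 3*z) dx ∧ dz ∧ dw + (w) dy ∧ dz ∧ dw

For a 2-form omega = sum_{i<j} g_{ij} dx_i ∧ dx_j, the exterior derivative is
  d(omega) = sum_{i<j} d(g_{ij}) ∧ dx_i ∧ dx_j = sum_{i<j, k} (∂g_{ij}/∂x_k) dx_k ∧ dx_i ∧ dx_j.
Expand each term, using dx_k ∧ dx_i ∧ dx_j = sgn(permutation) dx_{(a)} ∧ dx_{(b)} ∧ dx_{(c)} with (a < b < c) sorted:
  d(x^2 - y^2 - 3*z^2) includes (∂/∂z)(x^2 - y^2 - 3*z^2) dz = (-6*z) dz, which multiplied by dx ∧ dy gives (-6*z) dx ∧ dy ∧ dz
  d(3*x^2 + 3*x*z + z^2) includes (∂/∂z)(3*x^2 + 3*x*z + z^2) dz = (3*x + 2*z) dz, which multiplied by dx ∧ dw gives (-3*x - 2*z) dx ∧ dz ∧ dw
  d(2*x*y) includes (∂/∂x)(2*x*y) dx = (2*y) dx, which multiplied by dy ∧ dz gives (2*y) dx ∧ dy ∧ dz
  d(w*y - x*z) includes (∂/∂x)(w*y - x*z) dx = (-z) dx, which multiplied by dz ∧ dw gives (-z) dx ∧ dz ∧ dw
  d(w*y - x*z) includes (∂/∂y)(w*y - x*z) dy = (w) dy, which multiplied by dz ∧ dw gives (w) dy ∧ dz ∧ dw
Collecting like 3-forms: d(omega) = (2*y - 6*z) dx ∧ dy ∧ dz + (-3*x - 3*z) dx ∧ dz ∧ dw + (w) dy ∧ dz ∧ dw.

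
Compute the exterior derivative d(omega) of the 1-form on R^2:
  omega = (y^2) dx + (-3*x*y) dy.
d(omega) = (-5*y) dx ∧ dy

For a 1-form omega = sum_i f_i dx_i, the exterior derivative is
  d(omega) = sum_{i < j} (∂f_j/∂x_i - ∂f_i/∂x_j) dx_i ∧ dx_j.
  coefficient of dx ∧ dy: ∂f_2/∂x - ∂f_1/∂y = ∂(-3*x*y)/∂x - ∂(y^2)/∂y = -5*y
Assembling: d(omega) = (-5*y) dx ∧ dy.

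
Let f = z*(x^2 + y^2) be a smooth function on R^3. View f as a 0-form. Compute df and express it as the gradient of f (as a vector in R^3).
df = (2*x*z) dx + (2*y*z) dy + (x^2 + y^2) dz; grad f = (2*x*z, 2*y*z, x^2 + y^2)

For a 0-form f, d f = (∂f/∂x) dx + (∂f/∂y) dy + (∂f/∂z) dz. The components of the vector representation are exactly the entries of grad f in Cartesian coordinates:
  ∂f/∂x = 2*x*z
  ∂f/∂y = 2*y*z
  ∂f/∂z = x^2 + y^2.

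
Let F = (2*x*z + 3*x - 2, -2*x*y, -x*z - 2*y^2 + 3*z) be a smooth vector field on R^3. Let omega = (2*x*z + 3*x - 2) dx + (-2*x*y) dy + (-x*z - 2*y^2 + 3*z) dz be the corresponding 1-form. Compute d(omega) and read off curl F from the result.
d(omega) = (-4*y) dy ∧ dz + (2*x + z) dz ∧ dx + (-2*y) dx ∧ dy; curl F = (-4*y, 2*x + z, -2*y)

d omega = sum_{i<j} (∂f_j/∂x_i - ∂f_i/∂x_j) dx_i ∧ dx_j. Under the identification (dy ∧ dz, dz ∧ dx, dx ∧ dy) ↔ (e_x, e_y, e_z), the coefficients are exactly the components of curl F. Compute:
  ∂R/∂y - ∂Q/∂z = (-4*y) - (0) = -4*y
  ∂P/∂z - ∂R/∂x = (2*x) - (-z) = 2*x + z
  ∂Q/∂x - ∂P/∂y = (-2*y) - (0) = -2*y.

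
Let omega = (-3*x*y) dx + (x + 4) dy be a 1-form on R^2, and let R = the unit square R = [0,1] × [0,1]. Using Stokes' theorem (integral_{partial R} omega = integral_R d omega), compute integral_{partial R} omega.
integral_(partial R) omega = 5/2

Stokes: integral_partial_R omega = integral_R d omega with d omega = (∂Q/∂x - ∂P/∂y) dx ∧ dy.
  ∂Q/∂x = 1
  ∂P/∂y = -3*x
  integrand = ∂Q/∂x - ∂P/∂y = 3*x + 1.
Integrating over R: integral_0^1 integral_0^1 (3*x + 1) dx dy = 5/2.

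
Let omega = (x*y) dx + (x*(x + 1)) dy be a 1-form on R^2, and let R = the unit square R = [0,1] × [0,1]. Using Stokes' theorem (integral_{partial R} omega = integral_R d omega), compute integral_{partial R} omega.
integral_(partial R) omega = 3/2

Stokes: integral_partial_R omega = integral_R d omega with d omega = (∂Q/∂x - ∂P/∂y) dx ∧ dy.
  ∂Q/∂x = 2*x + 1
  ∂P/∂y = x
  integrand = ∂Q/∂x - ∂P/∂y = x + 1.
Integrating over R: integral_0^1 integral_0^1 (x + 1) dx dy = 3/2.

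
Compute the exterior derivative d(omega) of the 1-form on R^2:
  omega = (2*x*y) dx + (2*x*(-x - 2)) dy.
d(omega) = (-6*x - 4) dx ∧ dy

For a 1-form omega = sum_i f_i dx_i, the exterior derivative is
  d(omega) = sum_{i < j} (∂f_j/∂x_i - ∂f_i/∂x_j) dx_i ∧ dx_j.
  coefficient of dx ∧ dy: ∂f_2/∂x - ∂f_1/∂y = ∂(2*x*(-x - 2))/∂x - ∂(2*x*y)/∂y = -6*x - 4
Assembling: d(omega) = (-6*x - 4) dx ∧ dy.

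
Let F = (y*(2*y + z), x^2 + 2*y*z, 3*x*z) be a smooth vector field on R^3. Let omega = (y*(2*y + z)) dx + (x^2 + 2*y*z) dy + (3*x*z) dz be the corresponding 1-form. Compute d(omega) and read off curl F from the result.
d(omega) = (-2*y) dy ∧ dz + (y - 3*z) dz ∧ dx + (2*x - 4*y - z) dx ∧ dy; curl F = (-2*y, y - 3*z, 2*x - 4*y - z)

d omega = sum_{i<j} (∂f_j/∂x_i - ∂f_i/∂x_j) dx_i ∧ dx_j. Under the identification (dy ∧ dz, dz ∧ dx, dx ∧ dy) ↔ (e_x, e_y, e_z), the coefficients are exactly the components of curl F. Compute:
  ∂R/∂y - ∂Q/∂z = (0) - (2*y) = -2*y
  ∂P/∂z - ∂R/∂x = (y) - (3*z) = y - 3*z
  ∂Q/∂x - ∂P/∂y = (2*x) - (4*y + z) = 2*x - 4*y - z.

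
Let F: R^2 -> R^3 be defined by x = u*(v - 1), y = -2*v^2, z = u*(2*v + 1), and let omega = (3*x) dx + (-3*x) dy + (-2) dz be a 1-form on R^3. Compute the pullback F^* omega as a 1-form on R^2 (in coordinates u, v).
F^* omega = (3*u*v^2 - 6*u*v + 3*u - 4*v - 2) du + (u*(3*u*v - 3*u + 12*v^2 - 12*v - 4)) dv

Using F^*(f dg) = (f ∘ F) d(g ∘ F), substitute each coordinate x_i by F_i(u, v) in f_i, and replace dx_i by d F_i = (∂F_i/∂u) du + (∂F_i/∂v) dv.
  For the x component: f_1(F) = 3*u*(v - 1); d F_1 = (v - 1) du + (u) dv
  For the y component: f_2(F) = 3*u*(1 - v); d F_2 = (0) du + (-4*v) dv
  For the z component: f_3(F) = -2; d F_3 = (2*v + 1) du + (2*u) dv
Combining and collecting du, dv coefficients:
  coeff of du: 3*u*v^2 - 6*u*v + 3*u - 4*v - 2
  coeff of dv: u*(3*u*v - 3*u + 12*v^2 - 12*v - 4)
F^* omega = (3*u*v^2 - 6*u*v + 3*u - 4*v - 2) du + (u*(3*u*v - 3*u + 12*v^2 - 12*v - 4)) dv.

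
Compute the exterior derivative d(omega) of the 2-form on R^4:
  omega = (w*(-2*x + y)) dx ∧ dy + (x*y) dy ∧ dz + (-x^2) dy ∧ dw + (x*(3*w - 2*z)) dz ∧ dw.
d(omega) = (-4*x + y) dx ∧ dy ∧ dw + (y) dx ∧ dy ∧ dz + (3*w - 2*z) dx ∧ dz ∧ dw

For a 2-form omega = sum_{i<j} g_{ij} dx_i ∧ dx_j, the exterior derivative is
  d(omega) = sum_{i<j} d(g_{ij}) ∧ dx_i ∧ dx_j = sum_{i<j, k} (∂g_{ij}/∂x_k) dx_k ∧ dx_i ∧ dx_j.
Expand each term, using dx_k ∧ dx_i ∧ dx_j = sgn(permutation) dx_{(a)} ∧ dx_{(b)} ∧ dx_{(c)} with (a < b < c) sorted:
  d(w*(-2*x + y)) includes (∂/∂w)(w*(-2*x + y)) dw = (-2*x + y) dw, which multiplied by dx ∧ dy gives (-2*x + y) dx ∧ dy ∧ dw
  d(x*y) includes (∂/∂x)(x*y) dx = (y) dx, which multiplied by dy ∧ dz gives (y) dx ∧ dy ∧ dz
  d(-x^2) includes (∂/∂x)(-x^2) dx = (-2*x) dx, which multiplied by dy ∧ dw gives (-2*x) dx ∧ dy ∧ dw
  d(x*(3*w - 2*z)) includes (∂/∂x)(x*(3*w - 2*z)) dx = (3*w - 2*z) dx, which multiplied by dz ∧ dw gives (3*w - 2*z) dx ∧ dz ∧ dw
Collecting like 3-forms: d(omega) = (-4*x + y) dx ∧ dy ∧ dw + (y) dx ∧ dy ∧ dz + (3*w - 2*z) dx ∧ dz ∧ dw.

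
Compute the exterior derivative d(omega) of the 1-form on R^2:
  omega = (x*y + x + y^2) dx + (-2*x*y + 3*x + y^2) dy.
d(omega) = (-x - 4*y + 3) dx ∧ dy

For a 1-form omega = sum_i f_i dx_i, the exterior derivative is
  d(omega) = sum_{i < j} (∂f_j/∂x_i - ∂f_i/∂x_j) dx_i ∧ dx_j.
  coefficient of dx ∧ dy: ∂f_2/∂x - ∂f_1/∂y = ∂(-2*x*y + 3*x + y^2)/∂x - ∂(x*y + x + y^2)/∂y = -x - 4*y + 3
Assembling: d(omega) = (-x - 4*y + 3) dx ∧ dy.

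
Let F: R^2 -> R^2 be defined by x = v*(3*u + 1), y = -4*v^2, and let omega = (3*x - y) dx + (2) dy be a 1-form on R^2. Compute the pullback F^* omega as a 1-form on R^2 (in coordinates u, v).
F^* omega = (v^2*(27*u + 12*v + 9)) du + (v*(27*u^2 + 12*u*v + 18*u + 4*v - 13)) dv

Using F^*(f dg) = (f ∘ F) d(g ∘ F), substitute each coordinate x_i by F_i(u, v) in f_i, and replace dx_i by d F_i = (∂F_i/∂u) du + (∂F_i/∂v) dv.
  For the x component: f_1(F) = v*(9*u + 4*v + 3); d F_1 = (3*v) du + (3*u + 1) dv
  For the y component: f_2(F) = 2; d F_2 = (0) du + (-8*v) dv
Combining and collecting du, dv coefficients:
  coeff of du: v^2*(27*u + 12*v + 9)
  coeff of dv: v*(27*u^2 + 12*u*v + 18*u + 4*v - 13)
F^* omega = (v^2*(27*u + 12*v + 9)) du + (v*(27*u^2 + 12*u*v + 18*u + 4*v - 13)) dv.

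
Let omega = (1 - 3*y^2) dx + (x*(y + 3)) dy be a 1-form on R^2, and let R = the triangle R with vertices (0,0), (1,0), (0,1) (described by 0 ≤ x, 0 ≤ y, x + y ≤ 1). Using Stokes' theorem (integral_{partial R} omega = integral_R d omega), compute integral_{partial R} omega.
integral_(partial R) omega = 8/3

Stokes: integral_partial_R omega = integral_R d omega with d omega = (∂Q/∂x - ∂P/∂y) dx ∧ dy.
  ∂Q/∂x = y + 3
  ∂P/∂y = -6*y
  integrand = ∂Q/∂x - ∂P/∂y = 7*y + 3.
Integrating over R: integral_0^1 integral_0^{1-x} (7*y + 3) dy dx = 8/3.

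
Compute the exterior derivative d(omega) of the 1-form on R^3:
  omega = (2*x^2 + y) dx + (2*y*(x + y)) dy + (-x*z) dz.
d(omega) = (2*y - 1) dx ∧ dy + (-z) dx ∧ dz

For a 1-form omega = sum_i f_i dx_i, the exterior derivative is
  d(omega) = sum_{i < j} (∂f_j/∂x_i - ∂f_i/∂x_j) dx_i ∧ dx_j.
  coefficient of dx ∧ dy: ∂f_2/∂x - ∂f_1/∂y = ∂(2*y*(x + y))/∂x - ∂(2*x^2 + y)/∂y = 2*y - 1
  coefficient of dx ∧ dz: ∂f_3/∂x - ∂f_1/∂z = ∂(-x*z)/∂x - ∂(2*x^2 + y)/∂z = -z
Assembling: d(omega) = (2*y - 1) dx ∧ dy + (-z) dx ∧ dz.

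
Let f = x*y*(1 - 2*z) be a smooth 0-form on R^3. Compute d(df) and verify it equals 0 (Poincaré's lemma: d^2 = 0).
d(df) = 0

Step 1: df = sum_i (∂f/∂x_i) dx_i = (y*(1 - 2*z)) dx + (x*(1 - 2*z)) dy + (-2*x*y) dz.
Step 2: Apply d again. Using the 1-form formula, the coefficient of dx ∧ dy in d(df) is ∂^2 f/∂x ∂y - ∂^2 f/∂y ∂x = (1 - 2*z) - (1 - 2*z) = 0 (equality of mixed partials for smooth f).
Similarly for dx ∧ dz and dy ∧ dz — all coefficients vanish. So d(df) = 0.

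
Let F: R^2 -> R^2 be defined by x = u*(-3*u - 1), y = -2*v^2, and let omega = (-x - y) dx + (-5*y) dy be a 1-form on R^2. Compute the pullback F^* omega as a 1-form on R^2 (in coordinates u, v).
F^* omega = (-18*u^3 - 9*u^2 - 12*u*v^2 - u - 2*v^2) du + (-40*v^3) dv

Using F^*(f dg) = (f ∘ F) d(g ∘ F), substitute each coordinate x_i by F_i(u, v) in f_i, and replace dx_i by d F_i = (∂F_i/∂u) du + (∂F_i/∂v) dv.
  For the x component: f_1(F) = 3*u^2 + u + 2*v^2; d F_1 = (-6*u - 1) du + (0) dv
  For the y component: f_2(F) = 10*v^2; d F_2 = (0) du + (-4*v) dv
Combining and collecting du, dv coefficients:
  coeff of du: -18*u^3 - 9*u^2 - 12*u*v^2 - u - 2*v^2
  coeff of dv: -40*v^3
F^* omega = (-18*u^3 - 9*u^2 - 12*u*v^2 - u - 2*v^2) du + (-40*v^3) dv.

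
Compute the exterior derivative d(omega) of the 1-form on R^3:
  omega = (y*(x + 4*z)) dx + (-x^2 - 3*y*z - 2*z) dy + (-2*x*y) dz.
d(omega) = (-3*x - 4*z) dx ∧ dy + (-6*y) dx ∧ dz + (-2*x + 3*y + 2) dy ∧ dz

For a 1-form omega = sum_i f_i dx_i, the exterior derivative is
  d(omega) = sum_{i < j} (∂f_j/∂x_i - ∂f_i/∂x_j) dx_i ∧ dx_j.
  coefficient of dx ∧ dy: ∂f_2/∂x - ∂f_1/∂y = ∂(-x^2 - 3*y*z - 2*z)/∂x - ∂(y*(x + 4*z))/∂y = -3*x - 4*z
  coefficient of dx ∧ dz: ∂f_3/∂x - ∂f_1/∂z = ∂(-2*x*y)/∂x - ∂(y*(x + 4*z))/∂z = -6*y
  coefficient of dy ∧ dz: ∂f_3/∂y - ∂f_2/∂z = ∂(-2*x*y)/∂y - ∂(-x^2 - 3*y*z - 2*z)/∂z = -2*x + 3*y + 2
Assembling: d(omega) = (-3*x - 4*z) dx ∧ dy + (-6*y) dx ∧ dz + (-2*x + 3*y + 2) dy ∧ dz.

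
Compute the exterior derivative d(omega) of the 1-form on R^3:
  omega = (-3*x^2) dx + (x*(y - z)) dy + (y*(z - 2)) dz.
d(omega) = (y - z) dx ∧ dy + (x + z - 2) dy ∧ dz

For a 1-form omega = sum_i f_i dx_i, the exterior derivative is
  d(omega) = sum_{i < j} (∂f_j/∂x_i - ∂f_i/∂x_j) dx_i ∧ dx_j.
  coefficient of dx ∧ dy: ∂f_2/∂x - ∂f_1/∂y = ∂(x*(y - z))/∂x - ∂(-3*x^2)/∂y = y - z
  coefficient of dy ∧ dz: ∂f_3/∂y - ∂f_2/∂z = ∂(y*(z - 2))/∂y - ∂(x*(y - z))/∂z = x + z - 2
Assembling: d(omega) = (y - z) dx ∧ dy + (x + z - 2) dy ∧ dz.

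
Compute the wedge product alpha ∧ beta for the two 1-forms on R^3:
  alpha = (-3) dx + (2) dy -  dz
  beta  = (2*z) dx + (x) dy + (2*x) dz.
alpha ∧ beta = (-3*x - 4*z) dx ∧ dy + (-6*x + 2*z) dx ∧ dz + (5*x) dy ∧ dz

Distribute the wedge, using dx_i ∧ dx_j = -dx_j ∧ dx_i and dx_i ∧ dx_i = 0. For each pair (i, j) with i < j, the coefficient of dx_i ∧ dx_j in alpha ∧ beta is (alpha_i * beta_j - alpha_j * beta_i). Collecting: alpha ∧ beta = (-3*x - 4*z) dx ∧ dy + (-6*x + 2*z) dx ∧ dz + (5*x) dy ∧ dz.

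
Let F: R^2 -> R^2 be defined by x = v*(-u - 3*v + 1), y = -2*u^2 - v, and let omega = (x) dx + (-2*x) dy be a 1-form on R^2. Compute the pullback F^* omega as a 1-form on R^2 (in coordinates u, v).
F^* omega = (v*(-8*u^2 - 23*u*v + 8*u + 3*v^2 - v)) du + (v*(u^2 + 9*u*v - 4*u + 18*v^2 - 15*v + 3)) dv

Using F^*(f dg) = (f ∘ F) d(g ∘ F), substitute each coordinate x_i by F_i(u, v) in f_i, and replace dx_i by d F_i = (∂F_i/∂u) du + (∂F_i/∂v) dv.
  For the x component: f_1(F) = v*(-u - 3*v + 1); d F_1 = (-v) du + (-u - 6*v + 1) dv
  For the y component: f_2(F) = 2*v*(u + 3*v - 1); d F_2 = (-4*u) du + (-1) dv
Combining and collecting du, dv coefficients:
  coeff of du: v*(-8*u^2 - 23*u*v + 8*u + 3*v^2 - v)
  coeff of dv: v*(u^2 + 9*u*v - 4*u + 18*v^2 - 15*v + 3)
F^* omega = (v*(-8*u^2 - 23*u*v + 8*u + 3*v^2 - v)) du + (v*(u^2 + 9*u*v - 4*u + 18*v^2 - 15*v + 3)) dv.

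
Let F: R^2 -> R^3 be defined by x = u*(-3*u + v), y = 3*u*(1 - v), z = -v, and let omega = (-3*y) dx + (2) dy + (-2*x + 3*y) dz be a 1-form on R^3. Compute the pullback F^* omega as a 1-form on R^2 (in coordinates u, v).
F^* omega = (-54*u^2*v + 54*u^2 + 9*u*v^2 - 9*u*v - 6*v + 6) du + (u*(9*u*v - 15*u + 11*v - 15)) dv

Using F^*(f dg) = (f ∘ F) d(g ∘ F), substitute each coordinate x_i by F_i(u, v) in f_i, and replace dx_i by d F_i = (∂F_i/∂u) du + (∂F_i/∂v) dv.
  For the x component: f_1(F) = 9*u*(v - 1); d F_1 = (-6*u + v) du + (u) dv
  For the y component: f_2(F) = 2; d F_2 = (3 - 3*v) du + (-3*u) dv
  For the z component: f_3(F) = u*(6*u - 11*v + 9); d F_3 = (0) du + (-1) dv
Combining and collecting du, dv coefficients:
  coeff of du: -54*u^2*v + 54*u^2 + 9*u*v^2 - 9*u*v - 6*v + 6
  coeff of dv: u*(9*u*v - 15*u + 11*v - 15)
F^* omega = (-54*u^2*v + 54*u^2 + 9*u*v^2 - 9*u*v - 6*v + 6) du + (u*(9*u*v - 15*u + 11*v - 15)) dv.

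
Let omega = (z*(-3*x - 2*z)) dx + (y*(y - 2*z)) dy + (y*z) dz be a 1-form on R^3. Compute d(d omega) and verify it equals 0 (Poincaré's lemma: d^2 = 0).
d(d omega) = 0

Step 1: d omega = sum_{i<j} (∂f_j/∂x_i - ∂f_i/∂x_j) dx_i ∧ dx_j:
  coeff of dx ∧ dy: 0
  coeff of dx ∧ dz: 3*x + 4*z
  coeff of dy ∧ dz: 2*y + z
Step 2: Apply d again to each 2-form coefficient. The only possible 3-form in R^3 is dx ∧ dy ∧ dz, with coefficient
  ∂(coeff of dy∧dz)/∂x - ∂(coeff of dx∧dz)/∂y + ∂(coeff of dx∧dy)/∂z
  = ∂/∂x (2*y + z) - ∂/∂y (3*x + 4*z) + ∂/∂z (0).
Each of these terms simplifies to sums of mixed partials that cancel in pairs. The result is 0 (by equality of mixed partials for smooth functions — Schwarz / Clairaut).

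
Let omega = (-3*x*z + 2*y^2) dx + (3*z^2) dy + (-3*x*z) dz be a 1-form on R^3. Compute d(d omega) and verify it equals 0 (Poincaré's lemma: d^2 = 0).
d(d omega) = 0

Step 1: d omega = sum_{i<j} (∂f_j/∂x_i - ∂f_i/∂x_j) dx_i ∧ dx_j:
  coeff of dx ∧ dy: -4*y
  coeff of dx ∧ dz: 3*x - 3*z
  coeff of dy ∧ dz: -6*z
Step 2: Apply d again to each 2-form coefficient. The only possible 3-form in R^3 is dx ∧ dy ∧ dz, with coefficient
  ∂(coeff of dy∧dz)/∂x - ∂(coeff of dx∧dz)/∂y + ∂(coeff of dx∧dy)/∂z
  = ∂/∂x (-6*z) - ∂/∂y (3*x - 3*z) + ∂/∂z (-4*y).
Each of these terms simplifies to sums of mixed partials that cancel in pairs. The result is 0 (by equality of mixed partials for smooth functions — Schwarz / Clairaut).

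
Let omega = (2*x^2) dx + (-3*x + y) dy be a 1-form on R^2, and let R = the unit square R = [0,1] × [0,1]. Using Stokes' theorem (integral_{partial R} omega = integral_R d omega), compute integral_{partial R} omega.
integral_(partial R) omega = -3

Stokes: integral_partial_R omega = integral_R d omega with d omega = (∂Q/∂x - ∂P/∂y) dx ∧ dy.
  ∂Q/∂x = -3
  ∂P/∂y = 0
  integrand = ∂Q/∂x - ∂P/∂y = -3.
Integrating over R: integral_0^1 integral_0^1 (-3) dx dy = -3.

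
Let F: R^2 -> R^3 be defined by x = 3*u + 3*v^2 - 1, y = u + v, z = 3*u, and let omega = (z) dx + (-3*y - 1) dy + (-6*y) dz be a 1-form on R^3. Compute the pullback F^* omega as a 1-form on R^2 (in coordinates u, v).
F^* omega = (-12*u - 21*v - 1) du + (18*u*v - 3*u - 3*v - 1) dv

Using F^*(f dg) = (f ∘ F) d(g ∘ F), substitute each coordinate x_i by F_i(u, v) in f_i, and replace dx_i by d F_i = (∂F_i/∂u) du + (∂F_i/∂v) dv.
  For the x component: f_1(F) = 3*u; d F_1 = (3) du + (6*v) dv
  For the y component: f_2(F) = -3*u - 3*v - 1; d F_2 = (1) du + (1) dv
  For the z component: f_3(F) = -6*u - 6*v; d F_3 = (3) du + (0) dv
Combining and collecting du, dv coefficients:
  coeff of du: -12*u - 21*v - 1
  coeff of dv: 18*u*v - 3*u - 3*v - 1
F^* omega = (-12*u - 21*v - 1) du + (18*u*v - 3*u - 3*v - 1) dv.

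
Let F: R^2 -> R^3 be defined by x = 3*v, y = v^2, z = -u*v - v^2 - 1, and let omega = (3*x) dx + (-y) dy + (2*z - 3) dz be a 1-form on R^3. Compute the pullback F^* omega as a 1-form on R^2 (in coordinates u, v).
F^* omega = (v*(2*u*v + 2*v^2 + 5)) du + (2*u^2*v + 6*u*v^2 + 5*u + 2*v^3 + 37*v) dv

Using F^*(f dg) = (f ∘ F) d(g ∘ F), substitute each coordinate x_i by F_i(u, v) in f_i, and replace dx_i by d F_i = (∂F_i/∂u) du + (∂F_i/∂v) dv.
  For the x component: f_1(F) = 9*v; d F_1 = (0) du + (3) dv
  For the y component: f_2(F) = -v^2; d F_2 = (0) du + (2*v) dv
  For the z component: f_3(F) = -2*u*v - 2*v^2 - 5; d F_3 = (-v) du + (-u - 2*v) dv
Combining and collecting du, dv coefficients:
  coeff of du: v*(2*u*v + 2*v^2 + 5)
  coeff of dv: 2*u^2*v + 6*u*v^2 + 5*u + 2*v^3 + 37*v
F^* omega = (v*(2*u*v + 2*v^2 + 5)) du + (2*u^2*v + 6*u*v^2 + 5*u + 2*v^3 + 37*v) dv.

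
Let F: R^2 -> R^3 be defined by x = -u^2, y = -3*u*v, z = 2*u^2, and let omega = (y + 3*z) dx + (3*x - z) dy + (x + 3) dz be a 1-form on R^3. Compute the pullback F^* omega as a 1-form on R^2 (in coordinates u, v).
F^* omega = (u*(-16*u^2 + 21*u*v + 12)) du + (15*u^3) dv

Using F^*(f dg) = (f ∘ F) d(g ∘ F), substitute each coordinate x_i by F_i(u, v) in f_i, and replace dx_i by d F_i = (∂F_i/∂u) du + (∂F_i/∂v) dv.
  For the x component: f_1(F) = 3*u*(2*u - v); d F_1 = (-2*u) du + (0) dv
  For the y component: f_2(F) = -5*u^2; d F_2 = (-3*v) du + (-3*u) dv
  For the z component: f_3(F) = 3 - u^2; d F_3 = (4*u) du + (0) dv
Combining and collecting du, dv coefficients:
  coeff of du: u*(-16*u^2 + 21*u*v + 12)
  coeff of dv: 15*u^3
F^* omega = (u*(-16*u^2 + 21*u*v + 12)) du + (15*u^3) dv.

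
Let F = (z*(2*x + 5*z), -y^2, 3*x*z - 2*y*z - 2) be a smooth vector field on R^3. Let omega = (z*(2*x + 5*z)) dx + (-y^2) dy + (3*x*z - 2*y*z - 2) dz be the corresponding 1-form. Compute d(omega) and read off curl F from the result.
d(omega) = (-2*z) dy ∧ dz + (2*x + 7*z) dz ∧ dx + (0) dx ∧ dy; curl F = (-2*z, 2*x + 7*z, 0)

d omega = sum_{i<j} (∂f_j/∂x_i - ∂f_i/∂x_j) dx_i ∧ dx_j. Under the identification (dy ∧ dz, dz ∧ dx, dx ∧ dy) ↔ (e_x, e_y, e_z), the coefficients are exactly the components of curl F. Compute:
  ∂R/∂y - ∂Q/∂z = (-2*z) - (0) = -2*z
  ∂P/∂z - ∂R/∂x = (2*x + 10*z) - (3*z) = 2*x + 7*z
  ∂Q/∂x - ∂P/∂y = (0) - (0) = 0.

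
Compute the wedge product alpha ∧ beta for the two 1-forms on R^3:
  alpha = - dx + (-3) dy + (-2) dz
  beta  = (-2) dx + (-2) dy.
alpha ∧ beta = (-4) dx ∧ dy + (-4) dx ∧ dz + (-4) dy ∧ dz

Distribute the wedge, using dx_i ∧ dx_j = -dx_j ∧ dx_i and dx_i ∧ dx_i = 0. For each pair (i, j) with i < j, the coefficient of dx_i ∧ dx_j in alpha ∧ beta is (alpha_i * beta_j - alpha_j * beta_i). Collecting: alpha ∧ beta = (-4) dx ∧ dy + (-4) dx ∧ dz + (-4) dy ∧ dz.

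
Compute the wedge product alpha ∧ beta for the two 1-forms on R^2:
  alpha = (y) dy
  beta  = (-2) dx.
alpha ∧ beta = (2*y) dx ∧ dy

Distribute the wedge, using dx_i ∧ dx_j = -dx_j ∧ dx_i and dx_i ∧ dx_i = 0. For each pair (i, j) with i < j, the coefficient of dx_i ∧ dx_j in alpha ∧ beta is (alpha_i * beta_j - alpha_j * beta_i). Collecting: alpha ∧ beta = (2*y) dx ∧ dy.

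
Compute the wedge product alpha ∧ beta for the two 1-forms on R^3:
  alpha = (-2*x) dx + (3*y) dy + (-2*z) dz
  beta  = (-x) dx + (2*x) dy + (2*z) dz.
alpha ∧ beta = (x*(-4*x + 3*y)) dx ∧ dy + (-6*x*z) dx ∧ dz + (2*z*(2*x + 3*y)) dy ∧ dz

Distribute the wedge, using dx_i ∧ dx_j = -dx_j ∧ dx_i and dx_i ∧ dx_i = 0. For each pair (i, j) with i < j, the coefficient of dx_i ∧ dx_j in alpha ∧ beta is (alpha_i * beta_j - alpha_j * beta_i). Collecting: alpha ∧ beta = (x*(-4*x + 3*y)) dx ∧ dy + (-6*x*z) dx ∧ dz + (2*z*(2*x + 3*y)) dy ∧ dz.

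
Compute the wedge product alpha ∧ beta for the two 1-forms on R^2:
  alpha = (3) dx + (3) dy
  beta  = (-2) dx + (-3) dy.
alpha ∧ beta = (-3) dx ∧ dy

Distribute the wedge, using dx_i ∧ dx_j = -dx_j ∧ dx_i and dx_i ∧ dx_i = 0. For each pair (i, j) with i < j, the coefficient of dx_i ∧ dx_j in alpha ∧ beta is (alpha_i * beta_j - alpha_j * beta_i). Collecting: alpha ∧ beta = (-3) dx ∧ dy.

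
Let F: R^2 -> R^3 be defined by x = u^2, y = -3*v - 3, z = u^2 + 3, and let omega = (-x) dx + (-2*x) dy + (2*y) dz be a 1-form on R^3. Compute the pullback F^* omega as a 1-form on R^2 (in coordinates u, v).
F^* omega = (2*u*(-u^2 - 6*v - 6)) du + (6*u^2) dv

Using F^*(f dg) = (f ∘ F) d(g ∘ F), substitute each coordinate x_i by F_i(u, v) in f_i, and replace dx_i by d F_i = (∂F_i/∂u) du + (∂F_i/∂v) dv.
  For the x component: f_1(F) = -u^2; d F_1 = (2*u) du + (0) dv
  For the y component: f_2(F) = -2*u^2; d F_2 = (0) du + (-3) dv
  For the z component: f_3(F) = -6*v - 6; d F_3 = (2*u) du + (0) dv
Combining and collecting du, dv coefficients:
  coeff of du: 2*u*(-u^2 - 6*v - 6)
  coeff of dv: 6*u^2
F^* omega = (2*u*(-u^2 - 6*v - 6)) du + (6*u^2) dv.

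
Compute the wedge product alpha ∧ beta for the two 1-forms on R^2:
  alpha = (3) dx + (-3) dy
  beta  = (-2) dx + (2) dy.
alpha ∧ beta = 0

Distribute the wedge, using dx_i ∧ dx_j = -dx_j ∧ dx_i and dx_i ∧ dx_i = 0. For each pair (i, j) with i < j, the coefficient of dx_i ∧ dx_j in alpha ∧ beta is (alpha_i * beta_j - alpha_j * beta_i). Collecting: alpha ∧ beta = 0.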